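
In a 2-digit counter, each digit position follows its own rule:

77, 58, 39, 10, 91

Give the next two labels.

72 then 53

First digit: −2 each step, mod 10, so 7, 5, 3, 1, 9 → 7 → 5.
Second digit — +1 each step, mod 10: 7, 8, 9, 0, 1 → 2 → 3.
Putting the parts together: 72 and then 53.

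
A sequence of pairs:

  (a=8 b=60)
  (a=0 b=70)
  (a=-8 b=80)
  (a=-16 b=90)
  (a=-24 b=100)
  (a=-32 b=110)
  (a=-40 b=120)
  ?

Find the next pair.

For the a, −8 each step: 8, 0, -8, -16, -24, -32, -40 → -48.
B — +10 each step: 60, 70, 80, 90, 100, 110, 120 → 130.
Combining the parts gives (a=-48 b=130).

(a=-48 b=130)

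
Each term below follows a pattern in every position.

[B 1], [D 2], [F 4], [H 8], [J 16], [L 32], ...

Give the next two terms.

[N 64], [P 128]

Letter: B, D, F, H, J, L → N → P (letters move forward 2 places in the alphabet).
Second slot: 1, 2, 4, 8, 16, 32 → 64 → 128 (×2 each step).
So the next two terms are [N 64] and [P 128].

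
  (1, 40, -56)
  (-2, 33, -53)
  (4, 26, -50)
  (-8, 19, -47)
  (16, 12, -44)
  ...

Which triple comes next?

First value: ×(-2) each step; 1, -2, 4, -8, 16 → -32.
Second value — −7 each step: 40, 33, 26, 19, 12 → 5.
Third value — +3 each step: -56, -53, -50, -47, -44 → -41.
So the next triple is (-32, 5, -41).

(-32, 5, -41)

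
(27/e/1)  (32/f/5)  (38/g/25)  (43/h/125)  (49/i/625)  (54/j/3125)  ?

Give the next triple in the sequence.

First slot: alternating steps +5, +6, +5, +6, …; 27, 32, 38, 43, 49, 54 → 60.
For the letter, letters move forward 1 place in the alphabet: e, f, g, h, i, j → k.
Third slot: ×5 each step; 1, 5, 25, 125, 625, 3125 → 15625.
So the next triple is (60/k/15625).

(60/k/15625)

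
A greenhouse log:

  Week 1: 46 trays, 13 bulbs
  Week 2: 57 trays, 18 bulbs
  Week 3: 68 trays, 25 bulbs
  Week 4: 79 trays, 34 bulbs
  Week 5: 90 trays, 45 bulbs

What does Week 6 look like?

101 trays, 58 bulbs

Trays: +11 each step, so 46, 57, 68, 79, 90 → 101.
Bulbs: differences are 5, 7, 9, … (increasing by 2 each time), so 13, 18, 25, 34, 45 → 58.
So the next record is 101 trays, 58 bulbs.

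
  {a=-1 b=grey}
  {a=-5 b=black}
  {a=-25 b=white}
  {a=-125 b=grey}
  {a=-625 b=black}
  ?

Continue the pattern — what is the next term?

A — ×5 each step: -1, -5, -25, -125, -625 → -3125.
For the b, repeats grey → black → white: grey, black, white, grey, black → white.
Combining the parts gives {a=-3125 b=white}.

{a=-3125 b=white}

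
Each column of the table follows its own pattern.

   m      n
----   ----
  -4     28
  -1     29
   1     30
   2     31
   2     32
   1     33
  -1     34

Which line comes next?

Column m goes -4, -1, 1, 2, 2, 1, -1 → -4 (differences are 3, 2, 1, … (decreasing by 1 each time)).
Column n: 28, 29, 30, 31, 32, 33, 34 → 35 (+1 each step).
Combining the parts gives -4  35.

-4  35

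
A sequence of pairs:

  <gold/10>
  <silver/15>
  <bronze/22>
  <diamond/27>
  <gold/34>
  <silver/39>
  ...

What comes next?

Rank: repeats gold → silver → bronze → diamond; gold, silver, bronze, diamond, gold, silver → bronze.
Second entry: 10, 15, 22, 27, 34, 39 → 46 (alternating steps +5, +7, +5, +7, …).
So the next pair is <bronze/46>.

<bronze/46>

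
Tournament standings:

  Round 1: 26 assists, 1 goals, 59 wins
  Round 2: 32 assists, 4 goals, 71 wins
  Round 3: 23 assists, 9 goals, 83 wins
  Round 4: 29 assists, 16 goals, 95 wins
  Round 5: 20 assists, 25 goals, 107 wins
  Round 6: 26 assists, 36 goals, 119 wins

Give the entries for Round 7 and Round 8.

Assists goes 26, 32, 23, 29, 20, 26 → 17 → 23 (alternating steps +6, −9, +6, −9, …).
Goals: 1, 4, 9, 16, 25, 36 → 49 → 64 (perfect squares: 1², 2², 3², …).
Wins: 59, 71, 83, 95, 107, 119 → 131 → 143 (+12 each step).
So the next two records are 17 assists, 49 goals, 131 wins and 23 assists, 64 goals, 143 wins.

17 assists, 49 goals, 131 wins; 23 assists, 64 goals, 143 wins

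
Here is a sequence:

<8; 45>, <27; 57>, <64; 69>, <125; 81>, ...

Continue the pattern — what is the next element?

First slot goes 8, 27, 64, 125 → 216 (perfect cubes: 2³, 3³, 4³, …).
Second slot — +12 each step: 45, 57, 69, 81 → 93.
So the next element is <216; 93>.

<216; 93>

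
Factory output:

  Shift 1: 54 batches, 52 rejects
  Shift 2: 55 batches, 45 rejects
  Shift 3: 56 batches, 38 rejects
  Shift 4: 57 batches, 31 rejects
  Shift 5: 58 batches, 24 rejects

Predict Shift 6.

59 batches, 17 rejects

Batches: +1 each step, so 54, 55, 56, 57, 58 → 59.
Rejects goes 52, 45, 38, 31, 24 → 17 (−7 each step).
So the next record is 59 batches, 17 rejects.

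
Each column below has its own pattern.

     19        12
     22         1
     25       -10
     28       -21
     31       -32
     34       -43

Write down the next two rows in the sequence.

37  -54; 40  -65

For the first component, +3 each step: 19, 22, 25, 28, 31, 34 → 37 → 40.
For the second component, −11 each step: 12, 1, -10, -21, -32, -43 → -54 → -65.
So the next two rows are 37  -54 and 40  -65.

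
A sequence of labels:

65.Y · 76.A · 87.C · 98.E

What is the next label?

First component — +11 each step: 65, 76, 87, 98 → 109.
Letter — letters move forward 2 places in the alphabet, wrapping Z→A: Y, A, C, E → G.
Putting it together: 109.G.

109.G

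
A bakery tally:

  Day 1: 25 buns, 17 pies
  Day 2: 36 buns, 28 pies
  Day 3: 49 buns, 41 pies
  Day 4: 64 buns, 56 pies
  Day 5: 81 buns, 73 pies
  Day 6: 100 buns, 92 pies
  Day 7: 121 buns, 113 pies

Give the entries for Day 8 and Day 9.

Buns — perfect squares: 5², 6², 7², …: 25, 36, 49, 64, 81, 100, 121 → 144 → 169.
Pies goes 17, 28, 41, 56, 73, 92, 113 → 136 → 161 (always 8 less than the buns).
Putting the parts together: 144 buns, 136 pies and then 169 buns, 161 pies.

144 buns, 136 pies; 169 buns, 161 pies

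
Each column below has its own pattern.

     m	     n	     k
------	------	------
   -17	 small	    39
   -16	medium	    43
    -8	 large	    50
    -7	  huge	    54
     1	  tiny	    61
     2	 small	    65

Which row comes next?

Column m — alternating steps +1, +8, +1, +8, …: -17, -16, -8, -7, 1, 2 → 10.
Column n goes small, medium, large, huge, tiny, small → medium (repeats small → medium → large → huge → tiny).
Column k: alternating steps +4, +7, +4, +7, …; 39, 43, 50, 54, 61, 65 → 72.
Putting it together: 10  medium  72.

10  medium  72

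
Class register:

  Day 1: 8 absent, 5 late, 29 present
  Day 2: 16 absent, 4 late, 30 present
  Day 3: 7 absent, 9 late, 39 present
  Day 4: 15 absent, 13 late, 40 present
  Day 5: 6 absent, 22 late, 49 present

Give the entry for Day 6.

Absent: 8, 16, 7, 15, 6 → 14 (alternating steps +8, −9, +8, −9, …).
Late: each term is the sum of the two before it; 5, 4, 9, 13, 22 → 35.
Present — alternating steps +1, +9, +1, +9, …: 29, 30, 39, 40, 49 → 50.
Combining the parts gives 14 absent, 35 late, 50 present.

14 absent, 35 late, 50 present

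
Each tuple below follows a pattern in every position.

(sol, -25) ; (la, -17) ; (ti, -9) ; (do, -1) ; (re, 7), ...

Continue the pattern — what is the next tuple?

Note goes sol, la, ti, do, re → mi (runs through the solfège scale do→ti).
Second coordinate goes -25, -17, -9, -1, 7 → 15 (+8 each step).
Combining the parts gives (mi, 15).

(mi, 15)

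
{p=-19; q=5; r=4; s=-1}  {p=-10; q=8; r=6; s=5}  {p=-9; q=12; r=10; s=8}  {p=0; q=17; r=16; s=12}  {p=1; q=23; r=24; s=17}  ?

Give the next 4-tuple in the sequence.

{p=10; q=30; r=34; s=23}

P goes -19, -10, -9, 0, 1 → 10 (alternating steps +9, +1, +9, +1, …).
Q — differences are 3, 4, 5, … (increasing by 1 each time): 5, 8, 12, 17, 23 → 30.
R — differences are 2, 4, 6, … (increasing by 2 each time): 4, 6, 10, 16, 24 → 34.
S goes -1, 5, 8, 12, 17 → 23 (always the previous value of the q).
Combining the parts gives {p=10; q=30; r=34; s=23}.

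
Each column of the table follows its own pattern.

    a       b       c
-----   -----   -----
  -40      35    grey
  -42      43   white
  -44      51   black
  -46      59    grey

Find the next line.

Column a: -40, -42, -44, -46 → -48 (−2 each step).
For the column b, +8 each step: 35, 43, 51, 59 → 67.
Column c: grey, white, black, grey → white (repeats grey → white → black).
Putting it together: -48  67  white.

-48  67  white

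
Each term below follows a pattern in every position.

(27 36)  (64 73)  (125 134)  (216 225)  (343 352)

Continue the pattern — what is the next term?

First part: 27, 64, 125, 216, 343 → 512 (perfect cubes: 3³, 4³, 5³, …).
Second part — always 9 more than the first part: 36, 73, 134, 225, 352 → 521.
So the next term is (512 521).

(512 521)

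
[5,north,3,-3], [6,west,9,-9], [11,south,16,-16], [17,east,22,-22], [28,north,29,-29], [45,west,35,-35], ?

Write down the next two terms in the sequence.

[73,south,42,-42], [118,east,48,-48]

First component goes 5, 6, 11, 17, 28, 45 → 73 → 118 (each term is the sum of the two before it).
Direction: north, west, south, east, north, west → south → east (repeats north → west → south → east).
Third component: 3, 9, 16, 22, 29, 35 → 42 → 48 (alternating steps +6, +7, +6, +7, …).
Fourth component: always the negative of the third component; -3, -9, -16, -22, -29, -35 → -42 → -48.
So the next two terms are [73,south,42,-42] and [118,east,48,-48].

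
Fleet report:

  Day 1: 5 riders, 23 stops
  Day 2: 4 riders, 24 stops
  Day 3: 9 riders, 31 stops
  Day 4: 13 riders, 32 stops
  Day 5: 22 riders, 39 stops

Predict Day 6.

35 riders, 40 stops

Riders — each term is the sum of the two before it: 5, 4, 9, 13, 22 → 35.
Stops: alternating steps +1, +7, +1, +7, …, so 23, 24, 31, 32, 39 → 40.
Combining the parts gives 35 riders, 40 stops.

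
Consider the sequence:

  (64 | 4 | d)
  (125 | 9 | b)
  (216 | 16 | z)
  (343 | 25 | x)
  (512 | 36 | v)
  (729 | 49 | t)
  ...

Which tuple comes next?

(1000 | 64 | r)

First coordinate goes 64, 125, 216, 343, 512, 729 → 1000 (perfect cubes: 4³, 5³, 6³, …).
Second coordinate: 4, 9, 16, 25, 36, 49 → 64 (perfect squares: 2², 3², 4², …).
Letter: letters move back 2 places in the alphabet, wrapping A→Z; d, b, z, x, v, t → r.
So the next tuple is (1000 | 64 | r).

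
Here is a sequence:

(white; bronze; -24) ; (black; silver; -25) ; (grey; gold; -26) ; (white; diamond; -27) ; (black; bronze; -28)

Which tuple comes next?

Shade: white, black, grey, white, black → grey (repeats white → black → grey).
Rank — repeats bronze → silver → gold → diamond: bronze, silver, gold, diamond, bronze → silver.
Third value goes -24, -25, -26, -27, -28 → -29 (−1 each step).
Putting it together: (grey; silver; -29).

(grey; silver; -29)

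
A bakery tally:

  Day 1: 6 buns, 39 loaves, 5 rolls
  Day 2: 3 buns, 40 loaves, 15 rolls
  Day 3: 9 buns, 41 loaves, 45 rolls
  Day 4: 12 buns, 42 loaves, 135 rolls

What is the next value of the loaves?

Loaves: +1 each step; 39, 40, 41, 42 → 43.

43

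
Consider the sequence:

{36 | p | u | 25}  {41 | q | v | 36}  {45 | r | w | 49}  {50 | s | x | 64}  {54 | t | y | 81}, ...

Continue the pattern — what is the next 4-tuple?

First part: alternating steps +5, +4, +5, +4, …, so 36, 41, 45, 50, 54 → 59.
First letter: letters move forward 1 place in the alphabet, so p, q, r, s, t → u.
Second letter goes u, v, w, x, y → z (letters move forward 1 place in the alphabet).
Fourth part: 25, 36, 49, 64, 81 → 100 (perfect squares: 5², 6², 7², …).
So the next 4-tuple is {59 | u | z | 100}.

{59 | u | z | 100}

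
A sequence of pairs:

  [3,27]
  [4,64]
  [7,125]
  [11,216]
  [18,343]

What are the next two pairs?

[29,512], [47,729]

For the first part, each term is the sum of the two before it: 3, 4, 7, 11, 18 → 29 → 47.
Second part: 27, 64, 125, 216, 343 → 512 → 729 (perfect cubes: 3³, 4³, 5³, …).
Putting the parts together: [29,512] and then [47,729].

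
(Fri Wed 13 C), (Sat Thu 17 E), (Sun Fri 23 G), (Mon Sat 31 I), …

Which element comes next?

(Tue Sun 41 K)

First day: Fri, Sat, Sun, Mon → Tue (runs through the weekdays Mon→Sun).
Second day — runs through the weekdays Mon→Sun: Wed, Thu, Fri, Sat → Sun.
Third value: differences are 4, 6, 8, … (increasing by 2 each time); 13, 17, 23, 31 → 41.
Letter goes C, E, G, I → K (letters move forward 2 places in the alphabet).
So the next element is (Tue Sun 41 K).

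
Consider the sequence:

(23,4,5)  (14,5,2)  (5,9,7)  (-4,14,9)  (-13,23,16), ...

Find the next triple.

First coordinate: 23, 14, 5, -4, -13 → -22 (−9 each step).
Second coordinate goes 4, 5, 9, 14, 23 → 37 (each term is the sum of the two before it).
Third coordinate: each term is the sum of the two before it, so 5, 2, 7, 9, 16 → 25.
Putting it together: (-22,37,25).

(-22,37,25)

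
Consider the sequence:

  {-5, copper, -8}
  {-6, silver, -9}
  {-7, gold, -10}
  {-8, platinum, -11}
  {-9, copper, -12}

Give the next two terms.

First component: -5, -6, -7, -8, -9 → -10 → -11 (−1 each step).
For the metal, repeats copper → silver → gold → platinum: copper, silver, gold, platinum, copper → silver → gold.
Third component: -8, -9, -10, -11, -12 → -13 → -14 (−1 each step).
Putting the parts together: {-10, silver, -13} and then {-11, gold, -14}.

{-10, silver, -13}, {-11, gold, -14}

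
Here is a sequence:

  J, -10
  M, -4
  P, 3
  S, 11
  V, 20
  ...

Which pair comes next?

Letter: letters move forward 3 places in the alphabet; J, M, P, S, V → Y.
Second part — differences are 6, 7, 8, … (increasing by 1 each time): -10, -4, 3, 11, 20 → 30.
Putting it together: Y, 30.

Y, 30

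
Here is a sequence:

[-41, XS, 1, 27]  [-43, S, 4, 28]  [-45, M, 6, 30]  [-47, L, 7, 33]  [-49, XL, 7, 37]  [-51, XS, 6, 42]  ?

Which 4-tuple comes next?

First value: −2 each step, so -41, -43, -45, -47, -49, -51 → -53.
Size: XS, S, M, L, XL, XS → S (repeats XS → S → M → L → XL).
Third value: 1, 4, 6, 7, 7, 6 → 4 (differences are 3, 2, 1, … (decreasing by 1 each time)).
Fourth value — differences are 1, 2, 3, … (increasing by 1 each time): 27, 28, 30, 33, 37, 42 → 48.
Combining the parts gives [-53, S, 4, 48].

[-53, S, 4, 48]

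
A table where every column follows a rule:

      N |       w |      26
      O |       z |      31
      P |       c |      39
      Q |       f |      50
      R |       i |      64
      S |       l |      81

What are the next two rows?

First letter: N, O, P, Q, R, S → T → U (letters move forward 1 place in the alphabet).
Second letter goes w, z, c, f, i, l → o → r (letters move forward 3 places in the alphabet, wrapping Z→A).
Third component: 26, 31, 39, 50, 64, 81 → 101 → 124 (differences are 5, 8, 11, … (increasing by 3 each time)).
Putting the parts together: T  o  101 and then U  r  124.

T  o  101; U  r  124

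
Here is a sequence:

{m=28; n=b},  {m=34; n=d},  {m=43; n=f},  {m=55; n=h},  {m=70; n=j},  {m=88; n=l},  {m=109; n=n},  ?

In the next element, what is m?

133

For the m, differences are 6, 9, 12, … (increasing by 3 each time): 28, 34, 43, 55, 70, 88, 109 → 133.
N: letters move forward 2 places in the alphabet; b, d, f, h, j, l, n → p.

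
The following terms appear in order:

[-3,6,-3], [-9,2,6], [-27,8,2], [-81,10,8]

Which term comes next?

[-243,18,10]

First slot: ×3 each step, so -3, -9, -27, -81 → -243.
Second slot goes 6, 2, 8, 10 → 18 (each term is the sum of the two before it).
For the third slot, always the previous value of the second slot: -3, 6, 2, 8 → 10.
Putting it together: [-243,18,10].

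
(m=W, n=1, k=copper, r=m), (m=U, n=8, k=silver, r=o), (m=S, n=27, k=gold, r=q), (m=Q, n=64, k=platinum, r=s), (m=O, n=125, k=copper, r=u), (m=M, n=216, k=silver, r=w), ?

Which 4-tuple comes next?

M: letters move back 2 places in the alphabet, so W, U, S, Q, O, M → K.
N — perfect cubes: 1³, 2³, 3³, …: 1, 8, 27, 64, 125, 216 → 343.
K goes copper, silver, gold, platinum, copper, silver → gold (repeats copper → silver → gold → platinum).
R: letters move forward 2 places in the alphabet, so m, o, q, s, u, w → y.
Putting it together: (m=K, n=343, k=gold, r=y).

(m=K, n=343, k=gold, r=y)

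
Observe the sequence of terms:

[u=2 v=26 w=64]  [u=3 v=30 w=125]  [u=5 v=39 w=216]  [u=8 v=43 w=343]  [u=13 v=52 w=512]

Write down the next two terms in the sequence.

U: 2, 3, 5, 8, 13 → 21 → 34 (each term is the sum of the two before it).
V goes 26, 30, 39, 43, 52 → 56 → 65 (alternating steps +4, +9, +4, +9, …).
W goes 64, 125, 216, 343, 512 → 729 → 1000 (perfect cubes: 4³, 5³, 6³, …).
Putting the parts together: [u=21 v=56 w=729] and then [u=34 v=65 w=1000].

[u=21 v=56 w=729], [u=34 v=65 w=1000]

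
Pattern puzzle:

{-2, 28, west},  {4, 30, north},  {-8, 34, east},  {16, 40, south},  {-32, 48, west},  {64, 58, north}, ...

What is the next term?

{-128, 70, east}

For the first value, ×(-2) each step: -2, 4, -8, 16, -32, 64 → -128.
Second value: differences are 2, 4, 6, … (increasing by 2 each time); 28, 30, 34, 40, 48, 58 → 70.
Direction: repeats west → north → east → south; west, north, east, south, west, north → east.
Putting it together: {-128, 70, east}.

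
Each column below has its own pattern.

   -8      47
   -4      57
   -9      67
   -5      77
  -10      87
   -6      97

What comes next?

First component goes -8, -4, -9, -5, -10, -6 → -11 (alternating steps +4, −5, +4, −5, …).
Second component goes 47, 57, 67, 77, 87, 97 → 107 (+10 each step).
So the next row is -11  107.

-11  107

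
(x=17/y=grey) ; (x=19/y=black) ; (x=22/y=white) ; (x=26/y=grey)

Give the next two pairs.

X — differences are 2, 3, 4, … (increasing by 1 each time): 17, 19, 22, 26 → 31 → 37.
Y: repeats grey → black → white; grey, black, white, grey → black → white.
Putting the parts together: (x=31/y=black) and then (x=37/y=white).

(x=31/y=black), (x=37/y=white)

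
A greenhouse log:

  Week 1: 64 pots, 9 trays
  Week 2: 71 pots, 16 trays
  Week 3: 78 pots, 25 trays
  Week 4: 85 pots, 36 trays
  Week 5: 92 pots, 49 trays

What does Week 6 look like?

99 pots, 64 trays

For the pots, +7 each step: 64, 71, 78, 85, 92 → 99.
Trays goes 9, 16, 25, 36, 49 → 64 (perfect squares: 3², 4², 5², …).
Combining the parts gives 99 pots, 64 trays.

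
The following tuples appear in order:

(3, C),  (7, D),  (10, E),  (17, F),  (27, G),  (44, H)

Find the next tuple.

First entry: 3, 7, 10, 17, 27, 44 → 71 (each term is the sum of the two before it).
For the letter, letters move forward 1 place in the alphabet: C, D, E, F, G, H → I.
Combining the parts gives (71, I).

(71, I)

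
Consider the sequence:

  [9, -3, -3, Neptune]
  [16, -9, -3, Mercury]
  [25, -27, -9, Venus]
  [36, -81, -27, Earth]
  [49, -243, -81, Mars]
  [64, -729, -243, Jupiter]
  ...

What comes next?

First entry — perfect squares: 3², 4², 5², …: 9, 16, 25, 36, 49, 64 → 81.
Second entry — ×3 each step: -3, -9, -27, -81, -243, -729 → -2187.
For the third entry, always the previous value of the second entry: -3, -3, -9, -27, -81, -243 → -729.
Planet: Neptune, Mercury, Venus, Earth, Mars, Jupiter → Saturn (runs through the planets Mercury→Neptune).
Putting it together: [81, -2187, -729, Saturn].

[81, -2187, -729, Saturn]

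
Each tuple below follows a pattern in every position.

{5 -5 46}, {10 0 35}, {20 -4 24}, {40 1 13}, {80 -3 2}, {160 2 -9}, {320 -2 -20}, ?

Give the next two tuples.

{640 3 -31}, {1280 -1 -42}

First slot: ×2 each step, so 5, 10, 20, 40, 80, 160, 320 → 640 → 1280.
Second slot goes -5, 0, -4, 1, -3, 2, -2 → 3 → -1 (alternating steps +5, −4, +5, −4, …).
Third slot: −11 each step, so 46, 35, 24, 13, 2, -9, -20 → -31 → -42.
Putting the parts together: {640 3 -31} and then {1280 -1 -42}.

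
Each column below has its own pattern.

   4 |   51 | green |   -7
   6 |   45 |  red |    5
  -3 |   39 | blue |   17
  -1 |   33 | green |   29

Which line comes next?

-10  27  red  41

First component: alternating steps +2, −9, +2, −9, …, so 4, 6, -3, -1 → -10.
Second component — −6 each step: 51, 45, 39, 33 → 27.
Colour: repeats green → red → blue; green, red, blue, green → red.
Fourth component goes -7, 5, 17, 29 → 41 (+12 each step).
So the next line is -10  27  red  41.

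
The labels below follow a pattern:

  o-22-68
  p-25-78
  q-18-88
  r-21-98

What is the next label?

s-14-108

For the letter, letters move forward 1 place in the alphabet: o, p, q, r → s.
Second component: 22, 25, 18, 21 → 14 (alternating steps +3, −7, +3, −7, …).
Third component — +10 each step: 68, 78, 88, 98 → 108.
Putting it together: s-14-108.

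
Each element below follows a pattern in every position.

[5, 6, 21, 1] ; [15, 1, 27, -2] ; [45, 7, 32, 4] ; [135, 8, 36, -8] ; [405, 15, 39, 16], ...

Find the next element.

First part — ×3 each step: 5, 15, 45, 135, 405 → 1215.
Second part: each term is the sum of the two before it; 6, 1, 7, 8, 15 → 23.
For the third part, differences are 6, 5, 4, … (decreasing by 1 each time): 21, 27, 32, 36, 39 → 41.
Fourth part goes 1, -2, 4, -8, 16 → -32 (×(-2) each step).
So the next element is [1215, 23, 41, -32].

[1215, 23, 41, -32]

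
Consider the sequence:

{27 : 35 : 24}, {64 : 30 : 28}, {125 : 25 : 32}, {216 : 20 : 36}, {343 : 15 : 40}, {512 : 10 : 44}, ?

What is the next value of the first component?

729

First component goes 27, 64, 125, 216, 343, 512 → 729 (perfect cubes: 3³, 4³, 5³, …).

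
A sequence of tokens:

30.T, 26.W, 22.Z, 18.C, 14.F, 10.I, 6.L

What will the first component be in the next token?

2

First component: −4 each step, so 30, 26, 22, 18, 14, 10, 6 → 2.
Letter: letters move forward 3 places in the alphabet, wrapping Z→A, so T, W, Z, C, F, I, L → O.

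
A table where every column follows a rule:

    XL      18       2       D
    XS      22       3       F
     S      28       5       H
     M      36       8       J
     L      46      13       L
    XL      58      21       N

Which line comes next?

XS  72  34  P

Size: XL, XS, S, M, L, XL → XS (repeats XL → XS → S → M → L).
Second component — differences are 4, 6, 8, … (increasing by 2 each time): 18, 22, 28, 36, 46, 58 → 72.
Third component: each term is the sum of the two before it; 2, 3, 5, 8, 13, 21 → 34.
Letter: D, F, H, J, L, N → P (letters move forward 2 places in the alphabet).
So the next line is XS  72  34  P.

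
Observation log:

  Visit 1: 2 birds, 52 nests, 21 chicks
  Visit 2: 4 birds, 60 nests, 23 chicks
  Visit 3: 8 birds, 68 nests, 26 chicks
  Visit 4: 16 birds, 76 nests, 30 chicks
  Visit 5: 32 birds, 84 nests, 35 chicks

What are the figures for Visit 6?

Birds: ×2 each step; 2, 4, 8, 16, 32 → 64.
Nests: +8 each step, so 52, 60, 68, 76, 84 → 92.
Chicks: differences are 2, 3, 4, … (increasing by 1 each time); 21, 23, 26, 30, 35 → 41.
Combining the parts gives 64 birds, 92 nests, 41 chicks.

64 birds, 92 nests, 41 chicks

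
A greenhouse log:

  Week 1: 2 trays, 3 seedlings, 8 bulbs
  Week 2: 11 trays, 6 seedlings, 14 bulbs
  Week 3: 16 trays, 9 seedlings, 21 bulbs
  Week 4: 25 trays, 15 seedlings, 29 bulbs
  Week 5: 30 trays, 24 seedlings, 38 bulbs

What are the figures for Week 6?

Trays: 2, 11, 16, 25, 30 → 39 (alternating steps +9, +5, +9, +5, …).
Seedlings: 3, 6, 9, 15, 24 → 39 (each term is the sum of the two before it).
Bulbs — differences are 6, 7, 8, … (increasing by 1 each time): 8, 14, 21, 29, 38 → 48.
So the next line is 39 trays, 39 seedlings, 48 bulbs.

39 trays, 39 seedlings, 48 bulbs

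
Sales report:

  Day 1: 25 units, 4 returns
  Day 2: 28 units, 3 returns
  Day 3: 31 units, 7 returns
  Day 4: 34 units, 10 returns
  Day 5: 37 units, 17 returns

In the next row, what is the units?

40

Units: 25, 28, 31, 34, 37 → 40 (+3 each step).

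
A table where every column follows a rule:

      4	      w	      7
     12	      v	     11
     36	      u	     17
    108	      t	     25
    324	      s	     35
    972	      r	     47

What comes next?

First component goes 4, 12, 36, 108, 324, 972 → 2916 (×3 each step).
Letter — letters move back 1 place in the alphabet: w, v, u, t, s, r → q.
Third component — differences are 4, 6, 8, … (increasing by 2 each time): 7, 11, 17, 25, 35, 47 → 61.
Combining the parts gives 2916  q  61.

2916  q  61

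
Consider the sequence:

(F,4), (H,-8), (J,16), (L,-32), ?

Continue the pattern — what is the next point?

Letter goes F, H, J, L → N (letters move forward 2 places in the alphabet).
For the second entry, ×(-2) each step: 4, -8, 16, -32 → 64.
So the next point is (N,64).

(N,64)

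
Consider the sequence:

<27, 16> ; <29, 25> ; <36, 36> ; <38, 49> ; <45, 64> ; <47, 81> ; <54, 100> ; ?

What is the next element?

For the first coordinate, alternating steps +2, +7, +2, +7, …: 27, 29, 36, 38, 45, 47, 54 → 56.
Second coordinate goes 16, 25, 36, 49, 64, 81, 100 → 121 (perfect squares: 4², 5², 6², …).
Putting it together: <56, 121>.

<56, 121>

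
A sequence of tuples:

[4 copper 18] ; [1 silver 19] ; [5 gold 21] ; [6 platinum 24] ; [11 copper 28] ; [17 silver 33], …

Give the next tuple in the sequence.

For the first component, each term is the sum of the two before it: 4, 1, 5, 6, 11, 17 → 28.
For the metal, repeats copper → silver → gold → platinum: copper, silver, gold, platinum, copper, silver → gold.
Third component — differences are 1, 2, 3, … (increasing by 1 each time): 18, 19, 21, 24, 28, 33 → 39.
So the next tuple is [28 gold 39].

[28 gold 39]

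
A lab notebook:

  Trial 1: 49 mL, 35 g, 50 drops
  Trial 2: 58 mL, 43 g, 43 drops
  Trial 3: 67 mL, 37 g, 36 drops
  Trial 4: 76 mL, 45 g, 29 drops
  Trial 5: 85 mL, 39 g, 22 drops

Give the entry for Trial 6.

ML: +9 each step; 49, 58, 67, 76, 85 → 94.
G — alternating steps +8, −6, +8, −6, …: 35, 43, 37, 45, 39 → 47.
Drops: −7 each step, so 50, 43, 36, 29, 22 → 15.
Combining the parts gives 94 mL, 47 g, 15 drops.

94 mL, 47 g, 15 drops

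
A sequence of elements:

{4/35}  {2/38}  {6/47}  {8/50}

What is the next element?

First coordinate: each term is the sum of the two before it, so 4, 2, 6, 8 → 14.
Second coordinate — alternating steps +3, +9, +3, +9, …: 35, 38, 47, 50 → 59.
So the next element is {14/59}.

{14/59}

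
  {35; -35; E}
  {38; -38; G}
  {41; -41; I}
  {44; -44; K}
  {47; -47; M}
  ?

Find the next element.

First coordinate — +3 each step: 35, 38, 41, 44, 47 → 50.
Second coordinate: always the negative of the first coordinate; -35, -38, -41, -44, -47 → -50.
Letter: E, G, I, K, M → O (letters move forward 2 places in the alphabet).
Combining the parts gives {50; -50; O}.

{50; -50; O}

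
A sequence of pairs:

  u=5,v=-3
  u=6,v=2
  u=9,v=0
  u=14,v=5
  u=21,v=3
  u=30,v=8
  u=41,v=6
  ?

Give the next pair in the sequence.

U goes 5, 6, 9, 14, 21, 30, 41 → 54 (differences are 1, 3, 5, … (increasing by 2 each time)).
V: alternating steps +5, −2, +5, −2, …, so -3, 2, 0, 5, 3, 8, 6 → 11.
So the next pair is u=54,v=11.

u=54,v=11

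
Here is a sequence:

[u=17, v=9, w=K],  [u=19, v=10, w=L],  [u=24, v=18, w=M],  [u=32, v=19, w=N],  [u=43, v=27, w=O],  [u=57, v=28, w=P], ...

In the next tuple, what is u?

74

U: differences are 2, 5, 8, … (increasing by 3 each time), so 17, 19, 24, 32, 43, 57 → 74.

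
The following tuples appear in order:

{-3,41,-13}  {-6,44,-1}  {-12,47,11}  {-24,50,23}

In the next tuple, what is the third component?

Third component — +12 each step: -13, -1, 11, 23 → 35.

35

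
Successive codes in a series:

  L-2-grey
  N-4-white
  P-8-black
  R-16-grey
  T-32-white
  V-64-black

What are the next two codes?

For the letter, letters move forward 2 places in the alphabet: L, N, P, R, T, V → X → Z.
Second component: ×2 each step, so 2, 4, 8, 16, 32, 64 → 128 → 256.
Shade: grey, white, black, grey, white, black → grey → white (repeats grey → white → black).
So the next two codes are X-128-grey and Z-256-white.

X-128-grey, Z-256-white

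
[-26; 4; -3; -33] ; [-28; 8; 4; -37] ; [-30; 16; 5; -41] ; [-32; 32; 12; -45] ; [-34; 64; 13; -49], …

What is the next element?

[-36; 128; 20; -53]

First component: -26, -28, -30, -32, -34 → -36 (−2 each step).
Second component goes 4, 8, 16, 32, 64 → 128 (×2 each step).
Third component: alternating steps +7, +1, +7, +1, …, so -3, 4, 5, 12, 13 → 20.
Fourth component: −4 each step; -33, -37, -41, -45, -49 → -53.
Putting it together: [-36; 128; 20; -53].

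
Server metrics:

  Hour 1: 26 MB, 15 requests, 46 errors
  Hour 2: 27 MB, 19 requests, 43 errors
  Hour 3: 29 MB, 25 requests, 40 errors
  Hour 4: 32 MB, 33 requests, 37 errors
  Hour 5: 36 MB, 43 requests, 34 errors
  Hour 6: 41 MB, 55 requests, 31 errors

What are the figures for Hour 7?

47 MB, 69 requests, 28 errors

MB: 26, 27, 29, 32, 36, 41 → 47 (differences are 1, 2, 3, … (increasing by 1 each time)).
For the requests, differences are 4, 6, 8, … (increasing by 2 each time): 15, 19, 25, 33, 43, 55 → 69.
Errors: −3 each step, so 46, 43, 40, 37, 34, 31 → 28.
Putting it together: 47 MB, 69 requests, 28 errors.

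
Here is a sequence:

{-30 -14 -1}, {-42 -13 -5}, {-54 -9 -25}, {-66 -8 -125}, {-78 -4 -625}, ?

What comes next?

First entry: −12 each step; -30, -42, -54, -66, -78 → -90.
Second entry: alternating steps +1, +4, +1, +4, …; -14, -13, -9, -8, -4 → -3.
Third entry: ×5 each step; -1, -5, -25, -125, -625 → -3125.
Combining the parts gives {-90 -3 -3125}.

{-90 -3 -3125}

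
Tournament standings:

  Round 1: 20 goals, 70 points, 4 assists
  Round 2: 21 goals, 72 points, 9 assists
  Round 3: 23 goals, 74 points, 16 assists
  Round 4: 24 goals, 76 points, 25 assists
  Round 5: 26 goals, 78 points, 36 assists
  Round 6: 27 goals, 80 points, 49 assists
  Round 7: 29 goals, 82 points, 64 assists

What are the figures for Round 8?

30 goals, 84 points, 81 assists

Goals — alternating steps +1, +2, +1, +2, …: 20, 21, 23, 24, 26, 27, 29 → 30.
Points — +2 each step: 70, 72, 74, 76, 78, 80, 82 → 84.
Assists — perfect squares: 2², 3², 4², …: 4, 9, 16, 25, 36, 49, 64 → 81.
So the next record is 30 goals, 84 points, 81 assists.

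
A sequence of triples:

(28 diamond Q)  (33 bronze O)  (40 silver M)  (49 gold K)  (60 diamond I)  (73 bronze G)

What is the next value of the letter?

E

Letter goes Q, O, M, K, I, G → E (letters move back 2 places in the alphabet).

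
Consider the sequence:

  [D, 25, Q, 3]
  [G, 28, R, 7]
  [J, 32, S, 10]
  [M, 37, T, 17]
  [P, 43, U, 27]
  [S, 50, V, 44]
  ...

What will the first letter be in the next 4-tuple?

First letter: letters move forward 3 places in the alphabet; D, G, J, M, P, S → V.
For the second part, differences are 3, 4, 5, … (increasing by 1 each time): 25, 28, 32, 37, 43, 50 → 58.
Second letter: letters move forward 1 place in the alphabet, so Q, R, S, T, U, V → W.
Fourth part: each term is the sum of the two before it, so 3, 7, 10, 17, 27, 44 → 71.

V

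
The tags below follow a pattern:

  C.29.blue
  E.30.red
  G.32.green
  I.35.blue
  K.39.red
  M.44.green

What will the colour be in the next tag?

Letter: letters move forward 2 places in the alphabet; C, E, G, I, K, M → O.
Second component: differences are 1, 2, 3, … (increasing by 1 each time); 29, 30, 32, 35, 39, 44 → 50.
Colour goes blue, red, green, blue, red, green → blue (repeats blue → red → green).

blue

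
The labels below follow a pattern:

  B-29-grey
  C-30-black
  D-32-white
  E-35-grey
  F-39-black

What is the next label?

G-44-white

Letter goes B, C, D, E, F → G (letters move forward 1 place in the alphabet).
Second component: 29, 30, 32, 35, 39 → 44 (differences are 1, 2, 3, … (increasing by 1 each time)).
Shade: repeats grey → black → white; grey, black, white, grey, black → white.
So the next label is G-44-white.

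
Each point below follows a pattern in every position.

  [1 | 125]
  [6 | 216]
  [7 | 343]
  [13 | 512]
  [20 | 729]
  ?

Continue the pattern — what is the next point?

[33 | 1000]

First value goes 1, 6, 7, 13, 20 → 33 (each term is the sum of the two before it).
Second value: perfect cubes: 5³, 6³, 7³, …, so 125, 216, 343, 512, 729 → 1000.
So the next point is [33 | 1000].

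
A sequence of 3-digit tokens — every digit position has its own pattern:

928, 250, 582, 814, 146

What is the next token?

478

First digit goes 9, 2, 5, 8, 1 → 4 (+3 each step, mod 10).
Second digit: +3 each step, mod 10, so 2, 5, 8, 1, 4 → 7.
Third digit: 8, 0, 2, 4, 6 → 8 (+2 each step, mod 10).
So the next token is 478.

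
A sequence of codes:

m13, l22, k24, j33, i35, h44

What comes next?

Letter: m, l, k, j, i, h → g (letters move back 1 place in the alphabet).
For the second component, alternating steps +9, +2, +9, +2, …: 13, 22, 24, 33, 35, 44 → 46.
Combining the parts gives g46.

g46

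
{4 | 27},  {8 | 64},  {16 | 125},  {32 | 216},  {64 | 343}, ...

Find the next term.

First entry goes 4, 8, 16, 32, 64 → 128 (×2 each step).
Second entry goes 27, 64, 125, 216, 343 → 512 (perfect cubes: 3³, 4³, 5³, …).
So the next term is {128 | 512}.

{128 | 512}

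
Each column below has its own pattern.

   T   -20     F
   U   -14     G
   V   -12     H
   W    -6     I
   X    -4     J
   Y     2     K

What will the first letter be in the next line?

Z

First letter — letters move forward 1 place in the alphabet: T, U, V, W, X, Y → Z.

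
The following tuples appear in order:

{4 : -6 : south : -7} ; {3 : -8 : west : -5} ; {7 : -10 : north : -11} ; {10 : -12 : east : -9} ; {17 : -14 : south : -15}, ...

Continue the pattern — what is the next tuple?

First value: each term is the sum of the two before it; 4, 3, 7, 10, 17 → 27.
Second value — −2 each step: -6, -8, -10, -12, -14 → -16.
Direction — repeats south → west → north → east: south, west, north, east, south → west.
Fourth value — alternating steps +2, −6, +2, −6, …: -7, -5, -11, -9, -15 → -13.
Combining the parts gives {27 : -16 : west : -13}.

{27 : -16 : west : -13}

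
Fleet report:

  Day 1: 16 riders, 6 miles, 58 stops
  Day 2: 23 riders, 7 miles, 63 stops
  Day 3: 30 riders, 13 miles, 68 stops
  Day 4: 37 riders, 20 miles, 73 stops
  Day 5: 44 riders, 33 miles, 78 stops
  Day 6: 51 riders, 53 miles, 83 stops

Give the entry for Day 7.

58 riders, 86 miles, 88 stops

Riders goes 16, 23, 30, 37, 44, 51 → 58 (+7 each step).
Miles: 6, 7, 13, 20, 33, 53 → 86 (each term is the sum of the two before it).
Stops: 58, 63, 68, 73, 78, 83 → 88 (+5 each step).
So the next record is 58 riders, 86 miles, 88 stops.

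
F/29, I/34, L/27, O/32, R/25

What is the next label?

Letter: letters move forward 3 places in the alphabet, so F, I, L, O, R → U.
Second component — alternating steps +5, −7, +5, −7, …: 29, 34, 27, 32, 25 → 30.
Combining the parts gives U/30.

U/30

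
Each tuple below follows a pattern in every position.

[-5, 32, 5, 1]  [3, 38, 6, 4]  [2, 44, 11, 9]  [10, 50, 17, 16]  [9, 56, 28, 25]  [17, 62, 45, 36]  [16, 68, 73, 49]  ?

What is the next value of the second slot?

First slot: alternating steps +8, −1, +8, −1, …; -5, 3, 2, 10, 9, 17, 16 → 24.
Second slot: 32, 38, 44, 50, 56, 62, 68 → 74 (+6 each step).
For the third slot, each term is the sum of the two before it: 5, 6, 11, 17, 28, 45, 73 → 118.
Fourth slot: perfect squares: 1², 2², 3², …, so 1, 4, 9, 16, 25, 36, 49 → 64.

74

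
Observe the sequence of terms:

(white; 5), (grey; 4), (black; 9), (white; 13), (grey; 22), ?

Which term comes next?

(black; 35)

Shade: white, grey, black, white, grey → black (repeats white → grey → black).
Second value: each term is the sum of the two before it; 5, 4, 9, 13, 22 → 35.
Putting it together: (black; 35).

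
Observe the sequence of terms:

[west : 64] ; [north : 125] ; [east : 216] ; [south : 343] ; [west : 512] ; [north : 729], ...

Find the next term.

Direction goes west, north, east, south, west, north → east (repeats west → north → east → south).
For the second coordinate, perfect cubes: 4³, 5³, 6³, …: 64, 125, 216, 343, 512, 729 → 1000.
Combining the parts gives [east : 1000].

[east : 1000]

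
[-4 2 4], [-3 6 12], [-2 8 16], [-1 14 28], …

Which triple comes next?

For the first value, +1 each step: -4, -3, -2, -1 → 0.
Second value: 2, 6, 8, 14 → 22 (each term is the sum of the two before it).
Third value — always 2 × the second value: 4, 12, 16, 28 → 44.
So the next triple is [0 22 44].

[0 22 44]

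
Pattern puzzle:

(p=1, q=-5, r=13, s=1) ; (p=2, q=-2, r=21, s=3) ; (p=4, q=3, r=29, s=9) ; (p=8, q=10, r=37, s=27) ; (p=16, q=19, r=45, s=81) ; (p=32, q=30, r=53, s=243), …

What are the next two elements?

P goes 1, 2, 4, 8, 16, 32 → 64 → 128 (×2 each step).
Q: differences are 3, 5, 7, … (increasing by 2 each time); -5, -2, 3, 10, 19, 30 → 43 → 58.
For the r, +8 each step: 13, 21, 29, 37, 45, 53 → 61 → 69.
For the s, ×3 each step: 1, 3, 9, 27, 81, 243 → 729 → 2187.
Putting the parts together: (p=64, q=43, r=61, s=729) and then (p=128, q=58, r=69, s=2187).

(p=64, q=43, r=61, s=729), (p=128, q=58, r=69, s=2187)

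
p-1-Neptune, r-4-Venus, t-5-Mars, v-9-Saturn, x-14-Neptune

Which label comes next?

z-23-Venus

Letter: letters move forward 2 places in the alphabet, so p, r, t, v, x → z.
For the second component, each term is the sum of the two before it: 1, 4, 5, 9, 14 → 23.
For the planet, repeats Neptune → Venus → Mars → Saturn: Neptune, Venus, Mars, Saturn, Neptune → Venus.
Combining the parts gives z-23-Venus.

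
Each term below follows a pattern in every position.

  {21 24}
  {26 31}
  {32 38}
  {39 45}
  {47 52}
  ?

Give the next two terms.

{56 59}, {66 66}

First coordinate: 21, 26, 32, 39, 47 → 56 → 66 (differences are 5, 6, 7, … (increasing by 1 each time)).
Second coordinate goes 24, 31, 38, 45, 52 → 59 → 66 (+7 each step).
Putting the parts together: {56 59} and then {66 66}.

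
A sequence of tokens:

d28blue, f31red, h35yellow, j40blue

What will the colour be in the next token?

Colour: repeats blue → red → yellow; blue, red, yellow, blue → red.

red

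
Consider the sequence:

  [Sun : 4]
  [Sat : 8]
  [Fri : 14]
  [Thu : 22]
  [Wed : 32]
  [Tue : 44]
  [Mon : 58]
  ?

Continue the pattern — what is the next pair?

[Sun : 74]

Day: runs backward through the weekdays Mon→Sun, so Sun, Sat, Fri, Thu, Wed, Tue, Mon → Sun.
Second slot goes 4, 8, 14, 22, 32, 44, 58 → 74 (differences are 4, 6, 8, … (increasing by 2 each time)).
So the next pair is [Sun : 74].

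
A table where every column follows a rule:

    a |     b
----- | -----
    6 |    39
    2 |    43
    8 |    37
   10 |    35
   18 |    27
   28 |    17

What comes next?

46  -1

For the column a, each term is the sum of the two before it: 6, 2, 8, 10, 18, 28 → 46.
Column b goes 39, 43, 37, 35, 27, 17 → -1 (together with the column a always sums to 45).
Putting it together: 46  -1.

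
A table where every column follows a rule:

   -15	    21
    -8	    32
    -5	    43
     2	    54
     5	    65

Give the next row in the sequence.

For the first component, alternating steps +7, +3, +7, +3, …: -15, -8, -5, 2, 5 → 12.
Second component goes 21, 32, 43, 54, 65 → 76 (+11 each step).
Putting it together: 12  76.

12  76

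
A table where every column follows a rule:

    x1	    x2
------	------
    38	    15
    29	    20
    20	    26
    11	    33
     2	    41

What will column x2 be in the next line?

50

Column x1 goes 38, 29, 20, 11, 2 → -7 (−9 each step).
Column x2 goes 15, 20, 26, 33, 41 → 50 (differences are 5, 6, 7, … (increasing by 1 each time)).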